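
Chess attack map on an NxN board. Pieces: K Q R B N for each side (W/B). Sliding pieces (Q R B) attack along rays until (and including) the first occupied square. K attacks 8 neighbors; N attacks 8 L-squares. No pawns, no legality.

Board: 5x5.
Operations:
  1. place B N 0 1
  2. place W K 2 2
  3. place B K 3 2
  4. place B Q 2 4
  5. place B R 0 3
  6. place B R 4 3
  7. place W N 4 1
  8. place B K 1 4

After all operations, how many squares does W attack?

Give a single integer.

Op 1: place BN@(0,1)
Op 2: place WK@(2,2)
Op 3: place BK@(3,2)
Op 4: place BQ@(2,4)
Op 5: place BR@(0,3)
Op 6: place BR@(4,3)
Op 7: place WN@(4,1)
Op 8: place BK@(1,4)
Per-piece attacks for W:
  WK@(2,2): attacks (2,3) (2,1) (3,2) (1,2) (3,3) (3,1) (1,3) (1,1)
  WN@(4,1): attacks (3,3) (2,2) (2,0)
Union (10 distinct): (1,1) (1,2) (1,3) (2,0) (2,1) (2,2) (2,3) (3,1) (3,2) (3,3)

Answer: 10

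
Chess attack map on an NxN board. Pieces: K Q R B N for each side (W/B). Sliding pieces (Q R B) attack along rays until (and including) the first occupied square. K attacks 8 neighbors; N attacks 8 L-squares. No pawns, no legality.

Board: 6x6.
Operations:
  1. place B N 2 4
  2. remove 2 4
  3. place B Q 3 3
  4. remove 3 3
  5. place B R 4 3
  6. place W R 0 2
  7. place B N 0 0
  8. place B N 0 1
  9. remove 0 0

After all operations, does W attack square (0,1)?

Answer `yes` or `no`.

Answer: yes

Derivation:
Op 1: place BN@(2,4)
Op 2: remove (2,4)
Op 3: place BQ@(3,3)
Op 4: remove (3,3)
Op 5: place BR@(4,3)
Op 6: place WR@(0,2)
Op 7: place BN@(0,0)
Op 8: place BN@(0,1)
Op 9: remove (0,0)
Per-piece attacks for W:
  WR@(0,2): attacks (0,3) (0,4) (0,5) (0,1) (1,2) (2,2) (3,2) (4,2) (5,2) [ray(0,-1) blocked at (0,1)]
W attacks (0,1): yes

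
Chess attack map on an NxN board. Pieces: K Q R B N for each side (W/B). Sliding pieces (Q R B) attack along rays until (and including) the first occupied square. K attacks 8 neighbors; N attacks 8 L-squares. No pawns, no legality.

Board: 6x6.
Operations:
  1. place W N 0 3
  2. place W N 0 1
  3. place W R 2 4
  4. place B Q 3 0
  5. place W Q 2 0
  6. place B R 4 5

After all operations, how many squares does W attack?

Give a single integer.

Op 1: place WN@(0,3)
Op 2: place WN@(0,1)
Op 3: place WR@(2,4)
Op 4: place BQ@(3,0)
Op 5: place WQ@(2,0)
Op 6: place BR@(4,5)
Per-piece attacks for W:
  WN@(0,1): attacks (1,3) (2,2) (2,0)
  WN@(0,3): attacks (1,5) (2,4) (1,1) (2,2)
  WQ@(2,0): attacks (2,1) (2,2) (2,3) (2,4) (3,0) (1,0) (0,0) (3,1) (4,2) (5,3) (1,1) (0,2) [ray(0,1) blocked at (2,4); ray(1,0) blocked at (3,0)]
  WR@(2,4): attacks (2,5) (2,3) (2,2) (2,1) (2,0) (3,4) (4,4) (5,4) (1,4) (0,4) [ray(0,-1) blocked at (2,0)]
Union (21 distinct): (0,0) (0,2) (0,4) (1,0) (1,1) (1,3) (1,4) (1,5) (2,0) (2,1) (2,2) (2,3) (2,4) (2,5) (3,0) (3,1) (3,4) (4,2) (4,4) (5,3) (5,4)

Answer: 21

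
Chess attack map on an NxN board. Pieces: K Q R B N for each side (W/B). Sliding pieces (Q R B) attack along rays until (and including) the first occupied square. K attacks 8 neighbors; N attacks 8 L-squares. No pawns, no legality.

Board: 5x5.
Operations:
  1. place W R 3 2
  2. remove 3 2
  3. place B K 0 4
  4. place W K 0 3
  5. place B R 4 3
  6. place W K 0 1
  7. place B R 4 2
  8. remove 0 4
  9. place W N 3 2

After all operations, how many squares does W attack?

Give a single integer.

Answer: 12

Derivation:
Op 1: place WR@(3,2)
Op 2: remove (3,2)
Op 3: place BK@(0,4)
Op 4: place WK@(0,3)
Op 5: place BR@(4,3)
Op 6: place WK@(0,1)
Op 7: place BR@(4,2)
Op 8: remove (0,4)
Op 9: place WN@(3,2)
Per-piece attacks for W:
  WK@(0,1): attacks (0,2) (0,0) (1,1) (1,2) (1,0)
  WK@(0,3): attacks (0,4) (0,2) (1,3) (1,4) (1,2)
  WN@(3,2): attacks (4,4) (2,4) (1,3) (4,0) (2,0) (1,1)
Union (12 distinct): (0,0) (0,2) (0,4) (1,0) (1,1) (1,2) (1,3) (1,4) (2,0) (2,4) (4,0) (4,4)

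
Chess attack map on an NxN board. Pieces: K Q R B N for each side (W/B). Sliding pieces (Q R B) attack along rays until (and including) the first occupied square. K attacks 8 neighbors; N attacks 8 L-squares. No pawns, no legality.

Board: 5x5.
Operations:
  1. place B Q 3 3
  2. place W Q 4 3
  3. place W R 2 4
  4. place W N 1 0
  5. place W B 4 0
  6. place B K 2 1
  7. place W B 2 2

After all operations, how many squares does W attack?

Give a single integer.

Op 1: place BQ@(3,3)
Op 2: place WQ@(4,3)
Op 3: place WR@(2,4)
Op 4: place WN@(1,0)
Op 5: place WB@(4,0)
Op 6: place BK@(2,1)
Op 7: place WB@(2,2)
Per-piece attacks for W:
  WN@(1,0): attacks (2,2) (3,1) (0,2)
  WB@(2,2): attacks (3,3) (3,1) (4,0) (1,3) (0,4) (1,1) (0,0) [ray(1,1) blocked at (3,3); ray(1,-1) blocked at (4,0)]
  WR@(2,4): attacks (2,3) (2,2) (3,4) (4,4) (1,4) (0,4) [ray(0,-1) blocked at (2,2)]
  WB@(4,0): attacks (3,1) (2,2) [ray(-1,1) blocked at (2,2)]
  WQ@(4,3): attacks (4,4) (4,2) (4,1) (4,0) (3,3) (3,4) (3,2) (2,1) [ray(0,-1) blocked at (4,0); ray(-1,0) blocked at (3,3); ray(-1,-1) blocked at (2,1)]
Union (17 distinct): (0,0) (0,2) (0,4) (1,1) (1,3) (1,4) (2,1) (2,2) (2,3) (3,1) (3,2) (3,3) (3,4) (4,0) (4,1) (4,2) (4,4)

Answer: 17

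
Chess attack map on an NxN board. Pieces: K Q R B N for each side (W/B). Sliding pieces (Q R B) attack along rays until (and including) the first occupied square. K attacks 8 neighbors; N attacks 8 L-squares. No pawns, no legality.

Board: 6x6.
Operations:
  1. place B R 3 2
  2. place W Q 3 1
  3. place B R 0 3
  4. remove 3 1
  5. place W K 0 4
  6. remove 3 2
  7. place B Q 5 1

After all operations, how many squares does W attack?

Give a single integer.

Answer: 5

Derivation:
Op 1: place BR@(3,2)
Op 2: place WQ@(3,1)
Op 3: place BR@(0,3)
Op 4: remove (3,1)
Op 5: place WK@(0,4)
Op 6: remove (3,2)
Op 7: place BQ@(5,1)
Per-piece attacks for W:
  WK@(0,4): attacks (0,5) (0,3) (1,4) (1,5) (1,3)
Union (5 distinct): (0,3) (0,5) (1,3) (1,4) (1,5)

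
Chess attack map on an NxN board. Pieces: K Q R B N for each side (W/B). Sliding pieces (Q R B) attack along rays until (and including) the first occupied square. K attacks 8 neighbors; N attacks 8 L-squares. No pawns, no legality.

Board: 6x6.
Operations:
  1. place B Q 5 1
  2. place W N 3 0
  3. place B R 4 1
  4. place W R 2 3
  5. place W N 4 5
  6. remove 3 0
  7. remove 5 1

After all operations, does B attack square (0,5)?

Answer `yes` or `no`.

Answer: no

Derivation:
Op 1: place BQ@(5,1)
Op 2: place WN@(3,0)
Op 3: place BR@(4,1)
Op 4: place WR@(2,3)
Op 5: place WN@(4,5)
Op 6: remove (3,0)
Op 7: remove (5,1)
Per-piece attacks for B:
  BR@(4,1): attacks (4,2) (4,3) (4,4) (4,5) (4,0) (5,1) (3,1) (2,1) (1,1) (0,1) [ray(0,1) blocked at (4,5)]
B attacks (0,5): no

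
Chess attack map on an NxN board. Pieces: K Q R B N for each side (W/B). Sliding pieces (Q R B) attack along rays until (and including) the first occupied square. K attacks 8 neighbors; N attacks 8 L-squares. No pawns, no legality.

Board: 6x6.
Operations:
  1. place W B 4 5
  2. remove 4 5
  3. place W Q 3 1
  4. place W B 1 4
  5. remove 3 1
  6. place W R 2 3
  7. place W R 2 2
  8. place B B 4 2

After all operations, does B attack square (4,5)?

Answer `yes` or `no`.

Answer: no

Derivation:
Op 1: place WB@(4,5)
Op 2: remove (4,5)
Op 3: place WQ@(3,1)
Op 4: place WB@(1,4)
Op 5: remove (3,1)
Op 6: place WR@(2,3)
Op 7: place WR@(2,2)
Op 8: place BB@(4,2)
Per-piece attacks for B:
  BB@(4,2): attacks (5,3) (5,1) (3,3) (2,4) (1,5) (3,1) (2,0)
B attacks (4,5): no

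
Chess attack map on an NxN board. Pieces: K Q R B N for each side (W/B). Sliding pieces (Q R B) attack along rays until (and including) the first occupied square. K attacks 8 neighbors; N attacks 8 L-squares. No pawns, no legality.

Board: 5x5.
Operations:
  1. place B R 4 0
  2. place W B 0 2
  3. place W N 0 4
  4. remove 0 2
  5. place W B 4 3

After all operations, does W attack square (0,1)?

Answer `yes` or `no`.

Op 1: place BR@(4,0)
Op 2: place WB@(0,2)
Op 3: place WN@(0,4)
Op 4: remove (0,2)
Op 5: place WB@(4,3)
Per-piece attacks for W:
  WN@(0,4): attacks (1,2) (2,3)
  WB@(4,3): attacks (3,4) (3,2) (2,1) (1,0)
W attacks (0,1): no

Answer: no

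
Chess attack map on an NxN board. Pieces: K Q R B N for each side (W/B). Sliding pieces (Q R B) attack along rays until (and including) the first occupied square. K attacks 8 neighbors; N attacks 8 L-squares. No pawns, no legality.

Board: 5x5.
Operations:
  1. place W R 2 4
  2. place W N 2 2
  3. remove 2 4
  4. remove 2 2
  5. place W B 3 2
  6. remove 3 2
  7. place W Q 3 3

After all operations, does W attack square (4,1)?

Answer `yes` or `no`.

Op 1: place WR@(2,4)
Op 2: place WN@(2,2)
Op 3: remove (2,4)
Op 4: remove (2,2)
Op 5: place WB@(3,2)
Op 6: remove (3,2)
Op 7: place WQ@(3,3)
Per-piece attacks for W:
  WQ@(3,3): attacks (3,4) (3,2) (3,1) (3,0) (4,3) (2,3) (1,3) (0,3) (4,4) (4,2) (2,4) (2,2) (1,1) (0,0)
W attacks (4,1): no

Answer: no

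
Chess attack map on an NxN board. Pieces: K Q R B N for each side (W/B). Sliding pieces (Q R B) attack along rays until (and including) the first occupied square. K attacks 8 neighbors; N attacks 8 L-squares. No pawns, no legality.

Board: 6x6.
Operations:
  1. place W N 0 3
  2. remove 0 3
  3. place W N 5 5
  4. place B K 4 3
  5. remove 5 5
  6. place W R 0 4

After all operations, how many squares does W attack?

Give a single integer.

Op 1: place WN@(0,3)
Op 2: remove (0,3)
Op 3: place WN@(5,5)
Op 4: place BK@(4,3)
Op 5: remove (5,5)
Op 6: place WR@(0,4)
Per-piece attacks for W:
  WR@(0,4): attacks (0,5) (0,3) (0,2) (0,1) (0,0) (1,4) (2,4) (3,4) (4,4) (5,4)
Union (10 distinct): (0,0) (0,1) (0,2) (0,3) (0,5) (1,4) (2,4) (3,4) (4,4) (5,4)

Answer: 10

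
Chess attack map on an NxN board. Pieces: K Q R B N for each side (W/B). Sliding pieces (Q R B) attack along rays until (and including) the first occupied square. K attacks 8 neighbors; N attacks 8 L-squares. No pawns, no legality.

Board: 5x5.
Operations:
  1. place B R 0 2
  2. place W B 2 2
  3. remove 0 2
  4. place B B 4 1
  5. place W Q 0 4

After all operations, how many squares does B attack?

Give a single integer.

Answer: 4

Derivation:
Op 1: place BR@(0,2)
Op 2: place WB@(2,2)
Op 3: remove (0,2)
Op 4: place BB@(4,1)
Op 5: place WQ@(0,4)
Per-piece attacks for B:
  BB@(4,1): attacks (3,2) (2,3) (1,4) (3,0)
Union (4 distinct): (1,4) (2,3) (3,0) (3,2)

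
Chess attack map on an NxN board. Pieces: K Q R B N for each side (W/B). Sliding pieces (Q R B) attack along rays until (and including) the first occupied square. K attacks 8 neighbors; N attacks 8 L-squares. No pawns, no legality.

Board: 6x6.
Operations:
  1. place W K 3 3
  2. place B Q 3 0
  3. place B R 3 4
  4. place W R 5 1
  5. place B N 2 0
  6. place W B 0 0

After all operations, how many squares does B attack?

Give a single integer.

Answer: 18

Derivation:
Op 1: place WK@(3,3)
Op 2: place BQ@(3,0)
Op 3: place BR@(3,4)
Op 4: place WR@(5,1)
Op 5: place BN@(2,0)
Op 6: place WB@(0,0)
Per-piece attacks for B:
  BN@(2,0): attacks (3,2) (4,1) (1,2) (0,1)
  BQ@(3,0): attacks (3,1) (3,2) (3,3) (4,0) (5,0) (2,0) (4,1) (5,2) (2,1) (1,2) (0,3) [ray(0,1) blocked at (3,3); ray(-1,0) blocked at (2,0)]
  BR@(3,4): attacks (3,5) (3,3) (4,4) (5,4) (2,4) (1,4) (0,4) [ray(0,-1) blocked at (3,3)]
Union (18 distinct): (0,1) (0,3) (0,4) (1,2) (1,4) (2,0) (2,1) (2,4) (3,1) (3,2) (3,3) (3,5) (4,0) (4,1) (4,4) (5,0) (5,2) (5,4)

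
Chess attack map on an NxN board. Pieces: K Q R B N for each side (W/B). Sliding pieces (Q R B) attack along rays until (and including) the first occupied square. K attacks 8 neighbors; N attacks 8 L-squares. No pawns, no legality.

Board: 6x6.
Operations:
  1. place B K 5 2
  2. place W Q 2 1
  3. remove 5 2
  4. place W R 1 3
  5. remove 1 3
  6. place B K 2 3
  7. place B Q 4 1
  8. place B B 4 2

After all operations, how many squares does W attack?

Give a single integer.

Answer: 14

Derivation:
Op 1: place BK@(5,2)
Op 2: place WQ@(2,1)
Op 3: remove (5,2)
Op 4: place WR@(1,3)
Op 5: remove (1,3)
Op 6: place BK@(2,3)
Op 7: place BQ@(4,1)
Op 8: place BB@(4,2)
Per-piece attacks for W:
  WQ@(2,1): attacks (2,2) (2,3) (2,0) (3,1) (4,1) (1,1) (0,1) (3,2) (4,3) (5,4) (3,0) (1,2) (0,3) (1,0) [ray(0,1) blocked at (2,3); ray(1,0) blocked at (4,1)]
Union (14 distinct): (0,1) (0,3) (1,0) (1,1) (1,2) (2,0) (2,2) (2,3) (3,0) (3,1) (3,2) (4,1) (4,3) (5,4)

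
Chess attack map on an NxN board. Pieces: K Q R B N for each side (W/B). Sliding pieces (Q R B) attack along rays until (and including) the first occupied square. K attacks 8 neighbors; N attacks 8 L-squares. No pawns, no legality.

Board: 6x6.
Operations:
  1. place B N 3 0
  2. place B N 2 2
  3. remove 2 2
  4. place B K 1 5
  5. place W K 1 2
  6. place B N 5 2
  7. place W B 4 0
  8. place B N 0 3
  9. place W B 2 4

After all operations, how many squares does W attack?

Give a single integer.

Op 1: place BN@(3,0)
Op 2: place BN@(2,2)
Op 3: remove (2,2)
Op 4: place BK@(1,5)
Op 5: place WK@(1,2)
Op 6: place BN@(5,2)
Op 7: place WB@(4,0)
Op 8: place BN@(0,3)
Op 9: place WB@(2,4)
Per-piece attacks for W:
  WK@(1,2): attacks (1,3) (1,1) (2,2) (0,2) (2,3) (2,1) (0,3) (0,1)
  WB@(2,4): attacks (3,5) (3,3) (4,2) (5,1) (1,5) (1,3) (0,2) [ray(-1,1) blocked at (1,5)]
  WB@(4,0): attacks (5,1) (3,1) (2,2) (1,3) (0,4)
Union (15 distinct): (0,1) (0,2) (0,3) (0,4) (1,1) (1,3) (1,5) (2,1) (2,2) (2,3) (3,1) (3,3) (3,5) (4,2) (5,1)

Answer: 15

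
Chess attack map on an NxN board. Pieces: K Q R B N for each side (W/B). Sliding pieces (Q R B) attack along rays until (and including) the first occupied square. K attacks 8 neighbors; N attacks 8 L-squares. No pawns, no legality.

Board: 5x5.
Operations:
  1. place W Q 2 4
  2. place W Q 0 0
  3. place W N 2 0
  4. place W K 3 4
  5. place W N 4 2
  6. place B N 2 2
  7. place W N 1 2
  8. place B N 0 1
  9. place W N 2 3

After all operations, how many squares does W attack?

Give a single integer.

Answer: 23

Derivation:
Op 1: place WQ@(2,4)
Op 2: place WQ@(0,0)
Op 3: place WN@(2,0)
Op 4: place WK@(3,4)
Op 5: place WN@(4,2)
Op 6: place BN@(2,2)
Op 7: place WN@(1,2)
Op 8: place BN@(0,1)
Op 9: place WN@(2,3)
Per-piece attacks for W:
  WQ@(0,0): attacks (0,1) (1,0) (2,0) (1,1) (2,2) [ray(0,1) blocked at (0,1); ray(1,0) blocked at (2,0); ray(1,1) blocked at (2,2)]
  WN@(1,2): attacks (2,4) (3,3) (0,4) (2,0) (3,1) (0,0)
  WN@(2,0): attacks (3,2) (4,1) (1,2) (0,1)
  WN@(2,3): attacks (4,4) (0,4) (3,1) (4,2) (1,1) (0,2)
  WQ@(2,4): attacks (2,3) (3,4) (1,4) (0,4) (3,3) (4,2) (1,3) (0,2) [ray(0,-1) blocked at (2,3); ray(1,0) blocked at (3,4); ray(1,-1) blocked at (4,2)]
  WK@(3,4): attacks (3,3) (4,4) (2,4) (4,3) (2,3)
  WN@(4,2): attacks (3,4) (2,3) (3,0) (2,1)
Union (23 distinct): (0,0) (0,1) (0,2) (0,4) (1,0) (1,1) (1,2) (1,3) (1,4) (2,0) (2,1) (2,2) (2,3) (2,4) (3,0) (3,1) (3,2) (3,3) (3,4) (4,1) (4,2) (4,3) (4,4)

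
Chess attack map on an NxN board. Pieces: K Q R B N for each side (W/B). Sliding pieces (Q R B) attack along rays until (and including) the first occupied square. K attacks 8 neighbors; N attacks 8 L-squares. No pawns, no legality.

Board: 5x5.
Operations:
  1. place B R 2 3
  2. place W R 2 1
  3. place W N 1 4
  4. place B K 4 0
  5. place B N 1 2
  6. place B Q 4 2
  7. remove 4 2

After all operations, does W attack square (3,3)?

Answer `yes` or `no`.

Answer: yes

Derivation:
Op 1: place BR@(2,3)
Op 2: place WR@(2,1)
Op 3: place WN@(1,4)
Op 4: place BK@(4,0)
Op 5: place BN@(1,2)
Op 6: place BQ@(4,2)
Op 7: remove (4,2)
Per-piece attacks for W:
  WN@(1,4): attacks (2,2) (3,3) (0,2)
  WR@(2,1): attacks (2,2) (2,3) (2,0) (3,1) (4,1) (1,1) (0,1) [ray(0,1) blocked at (2,3)]
W attacks (3,3): yes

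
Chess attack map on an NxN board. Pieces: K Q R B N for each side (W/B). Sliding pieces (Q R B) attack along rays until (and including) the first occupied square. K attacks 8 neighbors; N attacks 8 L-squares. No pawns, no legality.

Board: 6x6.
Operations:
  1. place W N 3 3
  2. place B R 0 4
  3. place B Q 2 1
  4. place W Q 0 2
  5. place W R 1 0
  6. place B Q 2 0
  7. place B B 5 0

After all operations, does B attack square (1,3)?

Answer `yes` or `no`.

Answer: no

Derivation:
Op 1: place WN@(3,3)
Op 2: place BR@(0,4)
Op 3: place BQ@(2,1)
Op 4: place WQ@(0,2)
Op 5: place WR@(1,0)
Op 6: place BQ@(2,0)
Op 7: place BB@(5,0)
Per-piece attacks for B:
  BR@(0,4): attacks (0,5) (0,3) (0,2) (1,4) (2,4) (3,4) (4,4) (5,4) [ray(0,-1) blocked at (0,2)]
  BQ@(2,0): attacks (2,1) (3,0) (4,0) (5,0) (1,0) (3,1) (4,2) (5,3) (1,1) (0,2) [ray(0,1) blocked at (2,1); ray(1,0) blocked at (5,0); ray(-1,0) blocked at (1,0); ray(-1,1) blocked at (0,2)]
  BQ@(2,1): attacks (2,2) (2,3) (2,4) (2,5) (2,0) (3,1) (4,1) (5,1) (1,1) (0,1) (3,2) (4,3) (5,4) (3,0) (1,2) (0,3) (1,0) [ray(0,-1) blocked at (2,0); ray(-1,-1) blocked at (1,0)]
  BB@(5,0): attacks (4,1) (3,2) (2,3) (1,4) (0,5)
B attacks (1,3): no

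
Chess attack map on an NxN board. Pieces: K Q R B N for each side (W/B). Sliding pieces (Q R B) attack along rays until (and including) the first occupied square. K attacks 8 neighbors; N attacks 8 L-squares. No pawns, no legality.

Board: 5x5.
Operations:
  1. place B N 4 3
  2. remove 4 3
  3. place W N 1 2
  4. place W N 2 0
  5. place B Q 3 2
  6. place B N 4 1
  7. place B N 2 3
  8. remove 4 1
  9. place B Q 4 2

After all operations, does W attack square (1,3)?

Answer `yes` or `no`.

Answer: no

Derivation:
Op 1: place BN@(4,3)
Op 2: remove (4,3)
Op 3: place WN@(1,2)
Op 4: place WN@(2,0)
Op 5: place BQ@(3,2)
Op 6: place BN@(4,1)
Op 7: place BN@(2,3)
Op 8: remove (4,1)
Op 9: place BQ@(4,2)
Per-piece attacks for W:
  WN@(1,2): attacks (2,4) (3,3) (0,4) (2,0) (3,1) (0,0)
  WN@(2,0): attacks (3,2) (4,1) (1,2) (0,1)
W attacks (1,3): no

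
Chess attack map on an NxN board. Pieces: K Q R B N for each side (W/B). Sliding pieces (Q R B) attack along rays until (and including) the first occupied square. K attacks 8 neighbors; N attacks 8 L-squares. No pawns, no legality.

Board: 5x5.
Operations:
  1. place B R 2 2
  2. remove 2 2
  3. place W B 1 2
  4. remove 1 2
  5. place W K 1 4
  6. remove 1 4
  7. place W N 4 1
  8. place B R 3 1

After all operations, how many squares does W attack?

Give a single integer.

Answer: 3

Derivation:
Op 1: place BR@(2,2)
Op 2: remove (2,2)
Op 3: place WB@(1,2)
Op 4: remove (1,2)
Op 5: place WK@(1,4)
Op 6: remove (1,4)
Op 7: place WN@(4,1)
Op 8: place BR@(3,1)
Per-piece attacks for W:
  WN@(4,1): attacks (3,3) (2,2) (2,0)
Union (3 distinct): (2,0) (2,2) (3,3)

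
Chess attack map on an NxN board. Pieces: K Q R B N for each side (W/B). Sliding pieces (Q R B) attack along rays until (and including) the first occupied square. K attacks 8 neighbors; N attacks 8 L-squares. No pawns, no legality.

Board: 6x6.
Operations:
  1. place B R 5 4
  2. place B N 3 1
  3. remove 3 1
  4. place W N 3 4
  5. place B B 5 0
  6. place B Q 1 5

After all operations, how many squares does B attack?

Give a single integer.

Answer: 23

Derivation:
Op 1: place BR@(5,4)
Op 2: place BN@(3,1)
Op 3: remove (3,1)
Op 4: place WN@(3,4)
Op 5: place BB@(5,0)
Op 6: place BQ@(1,5)
Per-piece attacks for B:
  BQ@(1,5): attacks (1,4) (1,3) (1,2) (1,1) (1,0) (2,5) (3,5) (4,5) (5,5) (0,5) (2,4) (3,3) (4,2) (5,1) (0,4)
  BB@(5,0): attacks (4,1) (3,2) (2,3) (1,4) (0,5)
  BR@(5,4): attacks (5,5) (5,3) (5,2) (5,1) (5,0) (4,4) (3,4) [ray(0,-1) blocked at (5,0); ray(-1,0) blocked at (3,4)]
Union (23 distinct): (0,4) (0,5) (1,0) (1,1) (1,2) (1,3) (1,4) (2,3) (2,4) (2,5) (3,2) (3,3) (3,4) (3,5) (4,1) (4,2) (4,4) (4,5) (5,0) (5,1) (5,2) (5,3) (5,5)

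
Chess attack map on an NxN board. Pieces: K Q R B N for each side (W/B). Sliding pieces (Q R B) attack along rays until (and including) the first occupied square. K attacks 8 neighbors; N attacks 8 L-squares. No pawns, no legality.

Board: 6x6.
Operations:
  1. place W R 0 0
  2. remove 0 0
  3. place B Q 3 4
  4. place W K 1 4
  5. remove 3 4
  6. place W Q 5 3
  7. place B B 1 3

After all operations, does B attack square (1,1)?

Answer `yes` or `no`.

Answer: no

Derivation:
Op 1: place WR@(0,0)
Op 2: remove (0,0)
Op 3: place BQ@(3,4)
Op 4: place WK@(1,4)
Op 5: remove (3,4)
Op 6: place WQ@(5,3)
Op 7: place BB@(1,3)
Per-piece attacks for B:
  BB@(1,3): attacks (2,4) (3,5) (2,2) (3,1) (4,0) (0,4) (0,2)
B attacks (1,1): no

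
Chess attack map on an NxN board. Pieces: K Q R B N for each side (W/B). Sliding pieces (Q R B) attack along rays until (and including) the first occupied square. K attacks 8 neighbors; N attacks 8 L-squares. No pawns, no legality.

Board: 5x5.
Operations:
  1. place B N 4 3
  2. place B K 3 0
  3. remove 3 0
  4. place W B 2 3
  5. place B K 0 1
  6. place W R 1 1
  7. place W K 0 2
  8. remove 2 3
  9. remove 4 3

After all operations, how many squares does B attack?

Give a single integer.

Op 1: place BN@(4,3)
Op 2: place BK@(3,0)
Op 3: remove (3,0)
Op 4: place WB@(2,3)
Op 5: place BK@(0,1)
Op 6: place WR@(1,1)
Op 7: place WK@(0,2)
Op 8: remove (2,3)
Op 9: remove (4,3)
Per-piece attacks for B:
  BK@(0,1): attacks (0,2) (0,0) (1,1) (1,2) (1,0)
Union (5 distinct): (0,0) (0,2) (1,0) (1,1) (1,2)

Answer: 5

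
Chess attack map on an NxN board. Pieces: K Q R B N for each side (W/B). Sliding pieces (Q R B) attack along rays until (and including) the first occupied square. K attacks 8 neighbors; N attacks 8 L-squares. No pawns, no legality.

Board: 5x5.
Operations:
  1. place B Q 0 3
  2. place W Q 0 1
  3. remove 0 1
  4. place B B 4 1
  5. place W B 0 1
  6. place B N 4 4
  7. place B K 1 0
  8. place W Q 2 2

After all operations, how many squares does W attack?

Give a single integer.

Op 1: place BQ@(0,3)
Op 2: place WQ@(0,1)
Op 3: remove (0,1)
Op 4: place BB@(4,1)
Op 5: place WB@(0,1)
Op 6: place BN@(4,4)
Op 7: place BK@(1,0)
Op 8: place WQ@(2,2)
Per-piece attacks for W:
  WB@(0,1): attacks (1,2) (2,3) (3,4) (1,0) [ray(1,-1) blocked at (1,0)]
  WQ@(2,2): attacks (2,3) (2,4) (2,1) (2,0) (3,2) (4,2) (1,2) (0,2) (3,3) (4,4) (3,1) (4,0) (1,3) (0,4) (1,1) (0,0) [ray(1,1) blocked at (4,4)]
Union (18 distinct): (0,0) (0,2) (0,4) (1,0) (1,1) (1,2) (1,3) (2,0) (2,1) (2,3) (2,4) (3,1) (3,2) (3,3) (3,4) (4,0) (4,2) (4,4)

Answer: 18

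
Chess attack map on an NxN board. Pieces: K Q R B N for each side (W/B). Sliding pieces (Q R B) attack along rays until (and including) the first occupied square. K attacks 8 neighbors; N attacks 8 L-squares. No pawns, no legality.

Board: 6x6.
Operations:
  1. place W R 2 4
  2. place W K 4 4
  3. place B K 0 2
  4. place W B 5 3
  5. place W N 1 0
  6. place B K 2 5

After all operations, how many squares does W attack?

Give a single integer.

Op 1: place WR@(2,4)
Op 2: place WK@(4,4)
Op 3: place BK@(0,2)
Op 4: place WB@(5,3)
Op 5: place WN@(1,0)
Op 6: place BK@(2,5)
Per-piece attacks for W:
  WN@(1,0): attacks (2,2) (3,1) (0,2)
  WR@(2,4): attacks (2,5) (2,3) (2,2) (2,1) (2,0) (3,4) (4,4) (1,4) (0,4) [ray(0,1) blocked at (2,5); ray(1,0) blocked at (4,4)]
  WK@(4,4): attacks (4,5) (4,3) (5,4) (3,4) (5,5) (5,3) (3,5) (3,3)
  WB@(5,3): attacks (4,4) (4,2) (3,1) (2,0) [ray(-1,1) blocked at (4,4)]
Union (19 distinct): (0,2) (0,4) (1,4) (2,0) (2,1) (2,2) (2,3) (2,5) (3,1) (3,3) (3,4) (3,5) (4,2) (4,3) (4,4) (4,5) (5,3) (5,4) (5,5)

Answer: 19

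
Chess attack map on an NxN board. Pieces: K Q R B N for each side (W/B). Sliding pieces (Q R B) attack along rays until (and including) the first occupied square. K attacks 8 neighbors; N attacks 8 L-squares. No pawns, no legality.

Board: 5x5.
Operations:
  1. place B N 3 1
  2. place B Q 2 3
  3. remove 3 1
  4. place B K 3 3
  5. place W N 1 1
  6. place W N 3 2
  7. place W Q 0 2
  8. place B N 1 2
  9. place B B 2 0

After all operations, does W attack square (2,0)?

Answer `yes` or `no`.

Answer: yes

Derivation:
Op 1: place BN@(3,1)
Op 2: place BQ@(2,3)
Op 3: remove (3,1)
Op 4: place BK@(3,3)
Op 5: place WN@(1,1)
Op 6: place WN@(3,2)
Op 7: place WQ@(0,2)
Op 8: place BN@(1,2)
Op 9: place BB@(2,0)
Per-piece attacks for W:
  WQ@(0,2): attacks (0,3) (0,4) (0,1) (0,0) (1,2) (1,3) (2,4) (1,1) [ray(1,0) blocked at (1,2); ray(1,-1) blocked at (1,1)]
  WN@(1,1): attacks (2,3) (3,2) (0,3) (3,0)
  WN@(3,2): attacks (4,4) (2,4) (1,3) (4,0) (2,0) (1,1)
W attacks (2,0): yes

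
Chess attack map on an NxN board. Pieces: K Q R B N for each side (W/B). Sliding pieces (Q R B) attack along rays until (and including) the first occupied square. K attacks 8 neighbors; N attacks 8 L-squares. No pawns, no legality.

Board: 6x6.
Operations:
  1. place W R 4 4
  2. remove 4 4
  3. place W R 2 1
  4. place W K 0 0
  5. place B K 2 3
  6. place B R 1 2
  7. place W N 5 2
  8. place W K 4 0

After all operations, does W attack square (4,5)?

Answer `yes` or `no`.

Answer: no

Derivation:
Op 1: place WR@(4,4)
Op 2: remove (4,4)
Op 3: place WR@(2,1)
Op 4: place WK@(0,0)
Op 5: place BK@(2,3)
Op 6: place BR@(1,2)
Op 7: place WN@(5,2)
Op 8: place WK@(4,0)
Per-piece attacks for W:
  WK@(0,0): attacks (0,1) (1,0) (1,1)
  WR@(2,1): attacks (2,2) (2,3) (2,0) (3,1) (4,1) (5,1) (1,1) (0,1) [ray(0,1) blocked at (2,3)]
  WK@(4,0): attacks (4,1) (5,0) (3,0) (5,1) (3,1)
  WN@(5,2): attacks (4,4) (3,3) (4,0) (3,1)
W attacks (4,5): no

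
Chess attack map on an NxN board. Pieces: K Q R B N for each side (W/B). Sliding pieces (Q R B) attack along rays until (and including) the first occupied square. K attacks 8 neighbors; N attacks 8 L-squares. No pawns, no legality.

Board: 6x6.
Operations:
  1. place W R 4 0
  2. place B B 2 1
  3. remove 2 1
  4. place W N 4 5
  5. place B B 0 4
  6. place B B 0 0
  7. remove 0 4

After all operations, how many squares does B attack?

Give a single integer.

Op 1: place WR@(4,0)
Op 2: place BB@(2,1)
Op 3: remove (2,1)
Op 4: place WN@(4,5)
Op 5: place BB@(0,4)
Op 6: place BB@(0,0)
Op 7: remove (0,4)
Per-piece attacks for B:
  BB@(0,0): attacks (1,1) (2,2) (3,3) (4,4) (5,5)
Union (5 distinct): (1,1) (2,2) (3,3) (4,4) (5,5)

Answer: 5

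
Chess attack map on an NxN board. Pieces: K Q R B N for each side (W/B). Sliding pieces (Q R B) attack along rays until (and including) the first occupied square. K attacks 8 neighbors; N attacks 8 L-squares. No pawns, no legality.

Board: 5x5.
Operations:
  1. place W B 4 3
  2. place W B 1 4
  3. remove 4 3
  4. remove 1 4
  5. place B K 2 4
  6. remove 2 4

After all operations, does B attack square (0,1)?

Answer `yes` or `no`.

Answer: no

Derivation:
Op 1: place WB@(4,3)
Op 2: place WB@(1,4)
Op 3: remove (4,3)
Op 4: remove (1,4)
Op 5: place BK@(2,4)
Op 6: remove (2,4)
Per-piece attacks for B:
B attacks (0,1): no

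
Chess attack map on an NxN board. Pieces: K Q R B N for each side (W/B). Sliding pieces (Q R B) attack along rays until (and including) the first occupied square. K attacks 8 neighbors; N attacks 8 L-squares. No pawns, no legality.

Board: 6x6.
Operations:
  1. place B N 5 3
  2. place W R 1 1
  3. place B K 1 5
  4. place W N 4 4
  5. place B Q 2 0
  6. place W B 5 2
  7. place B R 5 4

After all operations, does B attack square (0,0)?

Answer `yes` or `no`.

Op 1: place BN@(5,3)
Op 2: place WR@(1,1)
Op 3: place BK@(1,5)
Op 4: place WN@(4,4)
Op 5: place BQ@(2,0)
Op 6: place WB@(5,2)
Op 7: place BR@(5,4)
Per-piece attacks for B:
  BK@(1,5): attacks (1,4) (2,5) (0,5) (2,4) (0,4)
  BQ@(2,0): attacks (2,1) (2,2) (2,3) (2,4) (2,5) (3,0) (4,0) (5,0) (1,0) (0,0) (3,1) (4,2) (5,3) (1,1) [ray(1,1) blocked at (5,3); ray(-1,1) blocked at (1,1)]
  BN@(5,3): attacks (4,5) (3,4) (4,1) (3,2)
  BR@(5,4): attacks (5,5) (5,3) (4,4) [ray(0,-1) blocked at (5,3); ray(-1,0) blocked at (4,4)]
B attacks (0,0): yes

Answer: yes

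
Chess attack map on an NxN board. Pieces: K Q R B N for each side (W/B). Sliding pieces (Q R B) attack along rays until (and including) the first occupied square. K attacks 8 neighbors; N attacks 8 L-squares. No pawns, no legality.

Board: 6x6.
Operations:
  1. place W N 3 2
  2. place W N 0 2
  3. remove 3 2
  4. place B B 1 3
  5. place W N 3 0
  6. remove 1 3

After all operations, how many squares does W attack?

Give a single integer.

Op 1: place WN@(3,2)
Op 2: place WN@(0,2)
Op 3: remove (3,2)
Op 4: place BB@(1,3)
Op 5: place WN@(3,0)
Op 6: remove (1,3)
Per-piece attacks for W:
  WN@(0,2): attacks (1,4) (2,3) (1,0) (2,1)
  WN@(3,0): attacks (4,2) (5,1) (2,2) (1,1)
Union (8 distinct): (1,0) (1,1) (1,4) (2,1) (2,2) (2,3) (4,2) (5,1)

Answer: 8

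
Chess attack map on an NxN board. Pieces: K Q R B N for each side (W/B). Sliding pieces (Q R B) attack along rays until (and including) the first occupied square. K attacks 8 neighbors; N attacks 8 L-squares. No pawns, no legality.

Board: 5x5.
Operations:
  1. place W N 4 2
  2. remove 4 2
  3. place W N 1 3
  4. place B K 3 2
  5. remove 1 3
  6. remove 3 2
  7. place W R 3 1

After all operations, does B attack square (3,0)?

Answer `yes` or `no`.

Op 1: place WN@(4,2)
Op 2: remove (4,2)
Op 3: place WN@(1,3)
Op 4: place BK@(3,2)
Op 5: remove (1,3)
Op 6: remove (3,2)
Op 7: place WR@(3,1)
Per-piece attacks for B:
B attacks (3,0): no

Answer: no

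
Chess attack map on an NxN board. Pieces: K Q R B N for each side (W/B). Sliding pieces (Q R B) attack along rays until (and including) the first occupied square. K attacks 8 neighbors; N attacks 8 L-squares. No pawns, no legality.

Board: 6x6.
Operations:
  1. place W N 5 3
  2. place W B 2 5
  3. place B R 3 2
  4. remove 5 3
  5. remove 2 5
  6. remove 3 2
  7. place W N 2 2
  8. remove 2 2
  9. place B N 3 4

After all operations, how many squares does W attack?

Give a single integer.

Op 1: place WN@(5,3)
Op 2: place WB@(2,5)
Op 3: place BR@(3,2)
Op 4: remove (5,3)
Op 5: remove (2,5)
Op 6: remove (3,2)
Op 7: place WN@(2,2)
Op 8: remove (2,2)
Op 9: place BN@(3,4)
Per-piece attacks for W:
Union (0 distinct): (none)

Answer: 0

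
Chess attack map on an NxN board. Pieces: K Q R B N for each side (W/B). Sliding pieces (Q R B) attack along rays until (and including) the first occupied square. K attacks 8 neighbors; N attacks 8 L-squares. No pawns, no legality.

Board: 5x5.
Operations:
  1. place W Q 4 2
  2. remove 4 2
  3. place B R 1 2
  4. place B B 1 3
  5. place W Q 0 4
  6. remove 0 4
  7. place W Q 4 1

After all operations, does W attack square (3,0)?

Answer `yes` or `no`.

Answer: yes

Derivation:
Op 1: place WQ@(4,2)
Op 2: remove (4,2)
Op 3: place BR@(1,2)
Op 4: place BB@(1,3)
Op 5: place WQ@(0,4)
Op 6: remove (0,4)
Op 7: place WQ@(4,1)
Per-piece attacks for W:
  WQ@(4,1): attacks (4,2) (4,3) (4,4) (4,0) (3,1) (2,1) (1,1) (0,1) (3,2) (2,3) (1,4) (3,0)
W attacks (3,0): yes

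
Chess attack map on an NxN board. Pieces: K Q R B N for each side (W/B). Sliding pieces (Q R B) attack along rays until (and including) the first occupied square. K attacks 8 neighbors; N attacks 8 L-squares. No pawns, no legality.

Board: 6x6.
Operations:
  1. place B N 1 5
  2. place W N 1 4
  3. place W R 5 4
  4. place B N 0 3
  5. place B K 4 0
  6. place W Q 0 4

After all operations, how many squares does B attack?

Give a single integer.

Answer: 12

Derivation:
Op 1: place BN@(1,5)
Op 2: place WN@(1,4)
Op 3: place WR@(5,4)
Op 4: place BN@(0,3)
Op 5: place BK@(4,0)
Op 6: place WQ@(0,4)
Per-piece attacks for B:
  BN@(0,3): attacks (1,5) (2,4) (1,1) (2,2)
  BN@(1,5): attacks (2,3) (3,4) (0,3)
  BK@(4,0): attacks (4,1) (5,0) (3,0) (5,1) (3,1)
Union (12 distinct): (0,3) (1,1) (1,5) (2,2) (2,3) (2,4) (3,0) (3,1) (3,4) (4,1) (5,0) (5,1)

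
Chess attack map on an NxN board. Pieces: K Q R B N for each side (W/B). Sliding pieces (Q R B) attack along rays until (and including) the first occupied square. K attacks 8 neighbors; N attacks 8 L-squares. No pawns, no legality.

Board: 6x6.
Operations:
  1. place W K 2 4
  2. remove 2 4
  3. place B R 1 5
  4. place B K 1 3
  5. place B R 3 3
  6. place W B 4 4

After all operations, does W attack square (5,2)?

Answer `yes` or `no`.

Op 1: place WK@(2,4)
Op 2: remove (2,4)
Op 3: place BR@(1,5)
Op 4: place BK@(1,3)
Op 5: place BR@(3,3)
Op 6: place WB@(4,4)
Per-piece attacks for W:
  WB@(4,4): attacks (5,5) (5,3) (3,5) (3,3) [ray(-1,-1) blocked at (3,3)]
W attacks (5,2): no

Answer: no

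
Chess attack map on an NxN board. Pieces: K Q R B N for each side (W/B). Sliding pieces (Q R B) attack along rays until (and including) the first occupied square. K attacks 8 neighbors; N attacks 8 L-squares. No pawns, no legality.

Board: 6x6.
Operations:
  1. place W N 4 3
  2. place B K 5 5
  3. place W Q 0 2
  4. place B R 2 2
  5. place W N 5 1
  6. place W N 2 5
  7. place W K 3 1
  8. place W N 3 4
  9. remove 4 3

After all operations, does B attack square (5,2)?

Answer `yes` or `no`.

Answer: yes

Derivation:
Op 1: place WN@(4,3)
Op 2: place BK@(5,5)
Op 3: place WQ@(0,2)
Op 4: place BR@(2,2)
Op 5: place WN@(5,1)
Op 6: place WN@(2,5)
Op 7: place WK@(3,1)
Op 8: place WN@(3,4)
Op 9: remove (4,3)
Per-piece attacks for B:
  BR@(2,2): attacks (2,3) (2,4) (2,5) (2,1) (2,0) (3,2) (4,2) (5,2) (1,2) (0,2) [ray(0,1) blocked at (2,5); ray(-1,0) blocked at (0,2)]
  BK@(5,5): attacks (5,4) (4,5) (4,4)
B attacks (5,2): yes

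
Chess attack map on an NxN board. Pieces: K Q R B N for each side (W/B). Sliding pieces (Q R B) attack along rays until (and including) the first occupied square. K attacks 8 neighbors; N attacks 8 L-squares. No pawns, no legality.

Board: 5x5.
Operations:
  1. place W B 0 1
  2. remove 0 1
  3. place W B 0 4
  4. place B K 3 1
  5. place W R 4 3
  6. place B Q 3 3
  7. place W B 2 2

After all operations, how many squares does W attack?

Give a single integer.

Answer: 11

Derivation:
Op 1: place WB@(0,1)
Op 2: remove (0,1)
Op 3: place WB@(0,4)
Op 4: place BK@(3,1)
Op 5: place WR@(4,3)
Op 6: place BQ@(3,3)
Op 7: place WB@(2,2)
Per-piece attacks for W:
  WB@(0,4): attacks (1,3) (2,2) [ray(1,-1) blocked at (2,2)]
  WB@(2,2): attacks (3,3) (3,1) (1,3) (0,4) (1,1) (0,0) [ray(1,1) blocked at (3,3); ray(1,-1) blocked at (3,1); ray(-1,1) blocked at (0,4)]
  WR@(4,3): attacks (4,4) (4,2) (4,1) (4,0) (3,3) [ray(-1,0) blocked at (3,3)]
Union (11 distinct): (0,0) (0,4) (1,1) (1,3) (2,2) (3,1) (3,3) (4,0) (4,1) (4,2) (4,4)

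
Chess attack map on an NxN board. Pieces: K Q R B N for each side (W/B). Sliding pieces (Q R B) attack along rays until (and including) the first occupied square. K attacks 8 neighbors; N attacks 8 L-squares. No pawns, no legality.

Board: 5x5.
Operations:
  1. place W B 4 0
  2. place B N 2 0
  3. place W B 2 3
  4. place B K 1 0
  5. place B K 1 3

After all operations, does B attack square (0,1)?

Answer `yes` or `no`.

Op 1: place WB@(4,0)
Op 2: place BN@(2,0)
Op 3: place WB@(2,3)
Op 4: place BK@(1,0)
Op 5: place BK@(1,3)
Per-piece attacks for B:
  BK@(1,0): attacks (1,1) (2,0) (0,0) (2,1) (0,1)
  BK@(1,3): attacks (1,4) (1,2) (2,3) (0,3) (2,4) (2,2) (0,4) (0,2)
  BN@(2,0): attacks (3,2) (4,1) (1,2) (0,1)
B attacks (0,1): yes

Answer: yes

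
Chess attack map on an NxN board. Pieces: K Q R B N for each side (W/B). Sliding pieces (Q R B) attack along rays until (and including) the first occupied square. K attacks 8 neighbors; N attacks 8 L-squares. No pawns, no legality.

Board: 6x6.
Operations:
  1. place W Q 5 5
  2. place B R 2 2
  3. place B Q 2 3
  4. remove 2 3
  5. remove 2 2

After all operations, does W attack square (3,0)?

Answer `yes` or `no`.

Answer: no

Derivation:
Op 1: place WQ@(5,5)
Op 2: place BR@(2,2)
Op 3: place BQ@(2,3)
Op 4: remove (2,3)
Op 5: remove (2,2)
Per-piece attacks for W:
  WQ@(5,5): attacks (5,4) (5,3) (5,2) (5,1) (5,0) (4,5) (3,5) (2,5) (1,5) (0,5) (4,4) (3,3) (2,2) (1,1) (0,0)
W attacks (3,0): no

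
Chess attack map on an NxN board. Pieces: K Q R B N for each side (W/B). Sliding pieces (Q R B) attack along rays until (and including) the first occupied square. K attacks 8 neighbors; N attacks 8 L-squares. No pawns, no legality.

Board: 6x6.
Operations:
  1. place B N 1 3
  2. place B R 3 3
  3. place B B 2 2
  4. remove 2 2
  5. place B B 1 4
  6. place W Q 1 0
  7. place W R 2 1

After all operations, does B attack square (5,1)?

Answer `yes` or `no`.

Answer: no

Derivation:
Op 1: place BN@(1,3)
Op 2: place BR@(3,3)
Op 3: place BB@(2,2)
Op 4: remove (2,2)
Op 5: place BB@(1,4)
Op 6: place WQ@(1,0)
Op 7: place WR@(2,1)
Per-piece attacks for B:
  BN@(1,3): attacks (2,5) (3,4) (0,5) (2,1) (3,2) (0,1)
  BB@(1,4): attacks (2,5) (2,3) (3,2) (4,1) (5,0) (0,5) (0,3)
  BR@(3,3): attacks (3,4) (3,5) (3,2) (3,1) (3,0) (4,3) (5,3) (2,3) (1,3) [ray(-1,0) blocked at (1,3)]
B attacks (5,1): no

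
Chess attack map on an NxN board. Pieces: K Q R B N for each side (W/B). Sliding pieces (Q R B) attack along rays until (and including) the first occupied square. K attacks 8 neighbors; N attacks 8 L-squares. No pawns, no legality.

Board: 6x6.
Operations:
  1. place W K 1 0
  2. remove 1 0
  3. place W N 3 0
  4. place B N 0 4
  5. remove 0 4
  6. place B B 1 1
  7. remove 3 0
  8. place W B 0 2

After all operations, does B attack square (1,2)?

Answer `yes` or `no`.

Answer: no

Derivation:
Op 1: place WK@(1,0)
Op 2: remove (1,0)
Op 3: place WN@(3,0)
Op 4: place BN@(0,4)
Op 5: remove (0,4)
Op 6: place BB@(1,1)
Op 7: remove (3,0)
Op 8: place WB@(0,2)
Per-piece attacks for B:
  BB@(1,1): attacks (2,2) (3,3) (4,4) (5,5) (2,0) (0,2) (0,0) [ray(-1,1) blocked at (0,2)]
B attacks (1,2): no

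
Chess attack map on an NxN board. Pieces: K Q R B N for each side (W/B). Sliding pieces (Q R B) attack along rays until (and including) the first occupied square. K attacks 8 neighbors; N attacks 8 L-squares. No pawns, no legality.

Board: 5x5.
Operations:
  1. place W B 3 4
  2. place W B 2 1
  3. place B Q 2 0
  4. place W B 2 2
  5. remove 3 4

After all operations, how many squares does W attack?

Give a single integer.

Op 1: place WB@(3,4)
Op 2: place WB@(2,1)
Op 3: place BQ@(2,0)
Op 4: place WB@(2,2)
Op 5: remove (3,4)
Per-piece attacks for W:
  WB@(2,1): attacks (3,2) (4,3) (3,0) (1,2) (0,3) (1,0)
  WB@(2,2): attacks (3,3) (4,4) (3,1) (4,0) (1,3) (0,4) (1,1) (0,0)
Union (14 distinct): (0,0) (0,3) (0,4) (1,0) (1,1) (1,2) (1,3) (3,0) (3,1) (3,2) (3,3) (4,0) (4,3) (4,4)

Answer: 14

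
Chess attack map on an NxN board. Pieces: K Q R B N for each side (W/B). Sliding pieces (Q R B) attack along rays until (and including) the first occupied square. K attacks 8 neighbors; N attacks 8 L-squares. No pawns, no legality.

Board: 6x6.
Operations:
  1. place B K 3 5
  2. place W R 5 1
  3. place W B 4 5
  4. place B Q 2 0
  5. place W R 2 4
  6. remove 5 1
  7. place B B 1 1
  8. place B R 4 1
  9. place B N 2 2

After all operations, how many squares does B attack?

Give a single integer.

Answer: 24

Derivation:
Op 1: place BK@(3,5)
Op 2: place WR@(5,1)
Op 3: place WB@(4,5)
Op 4: place BQ@(2,0)
Op 5: place WR@(2,4)
Op 6: remove (5,1)
Op 7: place BB@(1,1)
Op 8: place BR@(4,1)
Op 9: place BN@(2,2)
Per-piece attacks for B:
  BB@(1,1): attacks (2,2) (2,0) (0,2) (0,0) [ray(1,1) blocked at (2,2); ray(1,-1) blocked at (2,0)]
  BQ@(2,0): attacks (2,1) (2,2) (3,0) (4,0) (5,0) (1,0) (0,0) (3,1) (4,2) (5,3) (1,1) [ray(0,1) blocked at (2,2); ray(-1,1) blocked at (1,1)]
  BN@(2,2): attacks (3,4) (4,3) (1,4) (0,3) (3,0) (4,1) (1,0) (0,1)
  BK@(3,5): attacks (3,4) (4,5) (2,5) (4,4) (2,4)
  BR@(4,1): attacks (4,2) (4,3) (4,4) (4,5) (4,0) (5,1) (3,1) (2,1) (1,1) [ray(0,1) blocked at (4,5); ray(-1,0) blocked at (1,1)]
Union (24 distinct): (0,0) (0,1) (0,2) (0,3) (1,0) (1,1) (1,4) (2,0) (2,1) (2,2) (2,4) (2,5) (3,0) (3,1) (3,4) (4,0) (4,1) (4,2) (4,3) (4,4) (4,5) (5,0) (5,1) (5,3)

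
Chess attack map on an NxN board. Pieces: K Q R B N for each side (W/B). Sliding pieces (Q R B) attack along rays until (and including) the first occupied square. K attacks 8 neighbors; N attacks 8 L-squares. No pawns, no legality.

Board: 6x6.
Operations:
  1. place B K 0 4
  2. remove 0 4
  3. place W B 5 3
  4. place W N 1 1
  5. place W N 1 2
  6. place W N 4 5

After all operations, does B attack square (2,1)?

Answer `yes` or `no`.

Answer: no

Derivation:
Op 1: place BK@(0,4)
Op 2: remove (0,4)
Op 3: place WB@(5,3)
Op 4: place WN@(1,1)
Op 5: place WN@(1,2)
Op 6: place WN@(4,5)
Per-piece attacks for B:
B attacks (2,1): no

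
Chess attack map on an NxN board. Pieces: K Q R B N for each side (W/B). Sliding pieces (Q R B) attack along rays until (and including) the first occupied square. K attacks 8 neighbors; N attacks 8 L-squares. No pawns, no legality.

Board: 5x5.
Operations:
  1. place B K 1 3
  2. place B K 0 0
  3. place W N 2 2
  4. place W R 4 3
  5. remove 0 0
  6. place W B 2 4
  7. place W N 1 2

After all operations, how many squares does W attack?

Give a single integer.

Op 1: place BK@(1,3)
Op 2: place BK@(0,0)
Op 3: place WN@(2,2)
Op 4: place WR@(4,3)
Op 5: remove (0,0)
Op 6: place WB@(2,4)
Op 7: place WN@(1,2)
Per-piece attacks for W:
  WN@(1,2): attacks (2,4) (3,3) (0,4) (2,0) (3,1) (0,0)
  WN@(2,2): attacks (3,4) (4,3) (1,4) (0,3) (3,0) (4,1) (1,0) (0,1)
  WB@(2,4): attacks (3,3) (4,2) (1,3) [ray(-1,-1) blocked at (1,3)]
  WR@(4,3): attacks (4,4) (4,2) (4,1) (4,0) (3,3) (2,3) (1,3) [ray(-1,0) blocked at (1,3)]
Union (19 distinct): (0,0) (0,1) (0,3) (0,4) (1,0) (1,3) (1,4) (2,0) (2,3) (2,4) (3,0) (3,1) (3,3) (3,4) (4,0) (4,1) (4,2) (4,3) (4,4)

Answer: 19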